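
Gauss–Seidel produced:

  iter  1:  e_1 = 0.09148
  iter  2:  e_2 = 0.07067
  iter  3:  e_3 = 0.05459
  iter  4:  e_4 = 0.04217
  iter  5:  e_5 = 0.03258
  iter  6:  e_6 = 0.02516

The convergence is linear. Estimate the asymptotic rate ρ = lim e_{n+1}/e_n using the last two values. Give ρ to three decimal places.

0.772

ρ ≈ e_6/e_5 = 0.02516/0.03258 = 0.77225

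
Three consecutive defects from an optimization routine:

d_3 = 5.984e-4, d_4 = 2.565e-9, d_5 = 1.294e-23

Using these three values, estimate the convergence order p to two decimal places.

p ≈ ln(d_5/d_4) / ln(d_4/d_3)
  = ln(1.294e-23/2.565e-9) / ln(2.565e-9/5.984e-4)
  = ln(5.04483e-15) / ln(4.28643e-06)
  = -32.92041 / -12.36006 ≈ 2.66345

2.66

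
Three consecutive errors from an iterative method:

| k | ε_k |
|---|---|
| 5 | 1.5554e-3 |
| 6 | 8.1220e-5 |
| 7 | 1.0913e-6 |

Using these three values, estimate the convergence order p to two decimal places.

p ≈ ln(ε_7/ε_6) / ln(ε_6/ε_5)
  = ln(1.0913e-6/8.1220e-5) / ln(8.1220e-5/1.5554e-3)
  = ln(0.0134363) / ln(0.0522181)
  = -4.30980 / -2.95233 ≈ 1.45980

1.46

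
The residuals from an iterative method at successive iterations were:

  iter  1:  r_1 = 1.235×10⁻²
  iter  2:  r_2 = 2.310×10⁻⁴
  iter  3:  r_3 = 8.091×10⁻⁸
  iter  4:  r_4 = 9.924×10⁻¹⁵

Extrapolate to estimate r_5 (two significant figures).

1.5e-28

First estimate the order: p ≈ ln(r_4/r_3) / ln(r_3/r_2) = ln(9.924×10⁻¹⁵/8.091×10⁻⁸)/ln(8.091×10⁻⁸/2.310×10⁻⁴) = ln(1.22655e-07)/ln(0.00035026) ≈ 2.0000.
Then r_5 ≈ r_4·(r_4/r_3)^p = 9.924×10⁻¹⁵·(1.22655e-07)^2.0000 = 9.924×10⁻¹⁵·1.50442e-14 ≈ 1.493e-28.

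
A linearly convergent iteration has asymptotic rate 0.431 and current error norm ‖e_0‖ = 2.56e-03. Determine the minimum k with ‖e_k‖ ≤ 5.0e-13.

27

After k steps, ‖e_k‖ ≈ 2.56e-03·0.431^k.
Need 0.431^k ≤ 5.0e-13/2.56e-03 = 1.95312e-10.
k ≥ ln(1.95312e-10)/ln(0.431) = -22.3564/-0.84165 = 26.563.
Smallest integer k = 27.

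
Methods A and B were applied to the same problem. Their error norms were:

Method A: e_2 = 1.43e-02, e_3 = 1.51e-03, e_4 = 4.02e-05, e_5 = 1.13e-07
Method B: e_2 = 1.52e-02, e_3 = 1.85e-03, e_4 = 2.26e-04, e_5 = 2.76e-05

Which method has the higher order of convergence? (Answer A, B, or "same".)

A

Method A: p ≈ ln(1.13e-07/4.02e-05)/ln(4.02e-05/1.51e-03) ≈ 1.62.
Method B: p ≈ ln(2.76e-05/2.26e-04)/ln(2.26e-04/1.85e-03) ≈ 1.00.
Method A has the higher order (≈1.6 vs ≈1.0).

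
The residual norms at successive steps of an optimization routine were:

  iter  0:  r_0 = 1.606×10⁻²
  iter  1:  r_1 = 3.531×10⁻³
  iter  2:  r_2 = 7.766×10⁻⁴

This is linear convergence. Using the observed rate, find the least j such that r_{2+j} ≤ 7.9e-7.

Rate ρ ≈ r_2/r_1 = 7.766×10⁻⁴/3.531×10⁻³ = 0.2199.
After j more steps, r_{2+j} ≈ 7.766×10⁻⁴·ρ^j; need ρ^j ≤ 7.9e-7/7.766×10⁻⁴ = 0.00101725.
j ≥ ln(0.00101725)/ln(0.2199) = -6.8907/-1.51458 = 4.550.
So 5 more iterations are needed.

5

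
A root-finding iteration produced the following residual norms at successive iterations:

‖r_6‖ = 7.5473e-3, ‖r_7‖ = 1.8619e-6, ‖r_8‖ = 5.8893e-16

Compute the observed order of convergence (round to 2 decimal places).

p ≈ ln(‖r_8‖/‖r_7‖) / ln(‖r_7‖/‖r_6‖)
  = ln(5.8893e-16/1.8619e-6) / ln(1.8619e-6/7.5473e-3)
  = ln(3.16306e-10) / ln(0.000246697)
  = -21.87431 / -8.30735 ≈ 2.63313

2.63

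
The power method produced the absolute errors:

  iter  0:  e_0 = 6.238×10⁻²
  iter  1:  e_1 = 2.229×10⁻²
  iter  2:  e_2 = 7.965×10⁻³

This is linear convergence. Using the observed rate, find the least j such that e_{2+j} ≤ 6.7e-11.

19

Rate ρ ≈ e_2/e_1 = 7.965×10⁻³/2.229×10⁻² = 0.3573.
After j more steps, e_{2+j} ≈ 7.965×10⁻³·ρ^j; need ρ^j ≤ 6.7e-11/7.965×10⁻³ = 8.4118e-09.
j ≥ ln(8.4118e-09)/ln(0.3573) = -18.5936/-1.02918 = 18.066.
So 19 more iterations are needed.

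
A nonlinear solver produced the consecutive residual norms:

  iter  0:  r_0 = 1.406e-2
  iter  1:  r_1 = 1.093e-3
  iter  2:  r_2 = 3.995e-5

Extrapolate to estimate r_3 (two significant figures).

5.5e-7

First estimate the order: p ≈ ln(r_2/r_1) / ln(r_1/r_0) = ln(3.995e-5/1.093e-3)/ln(1.093e-3/1.406e-2) = ln(0.0365508)/ln(0.0777383) ≈ 1.2954.
Then r_3 ≈ r_2·(r_2/r_1)^p = 3.995e-5·(0.0365508)^1.2954 = 3.995e-5·0.0137523 ≈ 5.494e-07.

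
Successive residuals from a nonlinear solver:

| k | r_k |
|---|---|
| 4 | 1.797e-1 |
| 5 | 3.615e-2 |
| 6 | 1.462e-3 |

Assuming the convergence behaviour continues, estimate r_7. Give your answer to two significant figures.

2.4e-6

First estimate the order: p ≈ ln(r_6/r_5) / ln(r_5/r_4) = ln(1.462e-3/3.615e-2)/ln(3.615e-2/1.797e-1) = ln(0.0404426)/ln(0.201169) ≈ 2.0004.
Then r_7 ≈ r_6·(r_6/r_5)^p = 1.462e-3·(0.0404426)^2.0004 = 1.462e-3·0.00163351 ≈ 2.388e-06.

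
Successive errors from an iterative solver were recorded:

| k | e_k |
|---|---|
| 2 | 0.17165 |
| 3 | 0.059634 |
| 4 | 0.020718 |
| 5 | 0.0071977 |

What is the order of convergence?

1

Consecutive ratios: e_5/e_4 = 0.0071977/0.020718 = 0.347413, e_4/e_3 = 0.020718/0.059634 = 0.347419.
p ≈ ln(0.347413)/ln(0.347419) = -1.0572/-1.0572 ≈ 1.00.
So the convergence is linear (order 1).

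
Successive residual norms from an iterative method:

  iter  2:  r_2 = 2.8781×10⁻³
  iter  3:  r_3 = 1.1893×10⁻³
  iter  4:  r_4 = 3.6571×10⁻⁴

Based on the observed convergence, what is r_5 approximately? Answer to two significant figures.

7.6e-5

First estimate the order: p ≈ ln(r_4/r_3) / ln(r_3/r_2) = ln(3.6571×10⁻⁴/1.1893×10⁻³)/ln(1.1893×10⁻³/2.8781×10⁻³) = ln(0.3075)/ln(0.413224) ≈ 1.3344.
Then r_5 ≈ r_4·(r_4/r_3)^p = 3.6571×10⁻⁴·(0.3075)^1.3344 = 3.6571×10⁻⁴·0.207291 ≈ 7.581e-05.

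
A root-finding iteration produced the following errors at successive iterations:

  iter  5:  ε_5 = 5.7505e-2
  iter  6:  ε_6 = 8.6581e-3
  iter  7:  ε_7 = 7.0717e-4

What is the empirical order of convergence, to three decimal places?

1.323

p ≈ ln(ε_7/ε_6) / ln(ε_6/ε_5)
  = ln(7.0717e-4/8.6581e-3) / ln(8.6581e-3/5.7505e-2)
  = ln(0.0816773) / ln(0.150563)
  = -2.504979 / -1.893374 ≈ 1.323024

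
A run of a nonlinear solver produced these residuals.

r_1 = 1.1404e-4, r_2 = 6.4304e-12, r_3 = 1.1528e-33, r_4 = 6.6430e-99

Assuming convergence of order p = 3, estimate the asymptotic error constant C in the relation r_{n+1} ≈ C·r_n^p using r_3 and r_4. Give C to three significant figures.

C ≈ r_4 / r_3^3
  = 6.6430e-99 / (1.1528e-33)^3
  = 6.6430e-99 / 1.53201e-99 ≈ 4.3361

4.34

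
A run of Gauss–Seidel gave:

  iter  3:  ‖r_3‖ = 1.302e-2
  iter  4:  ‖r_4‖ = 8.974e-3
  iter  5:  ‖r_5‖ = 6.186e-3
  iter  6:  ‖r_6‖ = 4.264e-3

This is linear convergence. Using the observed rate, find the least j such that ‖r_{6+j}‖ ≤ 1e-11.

54

Rate ρ ≈ ‖r_6‖/‖r_5‖ = 4.264e-3/6.186e-3 = 0.6893.
After j more steps, ‖r_{6+j}‖ ≈ 4.264e-3·ρ^j; need ρ^j ≤ 1e-11/4.264e-3 = 2.34522e-09.
j ≥ ln(2.34522e-09)/ln(0.6893) = -19.8709/-0.37208 = 53.405.
So 54 more iterations are needed.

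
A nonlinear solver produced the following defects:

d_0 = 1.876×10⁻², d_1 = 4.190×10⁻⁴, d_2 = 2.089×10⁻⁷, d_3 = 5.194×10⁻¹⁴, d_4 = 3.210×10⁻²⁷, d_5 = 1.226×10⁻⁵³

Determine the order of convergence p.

2

Consecutive ratios: d_5/d_4 = 1.226×10⁻⁵³/3.210×10⁻²⁷ = 3.81931e-27, d_4/d_3 = 3.210×10⁻²⁷/5.194×10⁻¹⁴ = 6.18021e-14.
p ≈ ln(3.81931e-27)/ln(6.18021e-14) = -60.8297/-30.4148 ≈ 2.00.
So the convergence is quadratic (order 2).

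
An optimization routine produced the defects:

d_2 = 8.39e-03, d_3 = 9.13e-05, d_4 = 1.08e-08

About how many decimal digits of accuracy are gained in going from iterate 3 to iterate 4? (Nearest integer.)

Digits gained ≈ log₁₀(d_3/d_4) = log₁₀(9.13e-05/1.08e-08) = log₁₀(8453.7) ≈ 3.927.

4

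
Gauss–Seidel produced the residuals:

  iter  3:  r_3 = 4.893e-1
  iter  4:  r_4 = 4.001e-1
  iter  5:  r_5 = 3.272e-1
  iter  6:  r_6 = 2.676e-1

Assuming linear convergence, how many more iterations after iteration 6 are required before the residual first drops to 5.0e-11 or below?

Rate ρ ≈ r_6/r_5 = 2.676e-1/3.272e-1 = 0.8178.
After j more steps, r_{6+j} ≈ 2.676e-1·ρ^j; need ρ^j ≤ 5.0e-11/2.676e-1 = 1.86846e-10.
j ≥ ln(1.86846e-10)/ln(0.8178) = -22.4007/-0.20114 = 111.369.
So 112 more iterations are needed.

112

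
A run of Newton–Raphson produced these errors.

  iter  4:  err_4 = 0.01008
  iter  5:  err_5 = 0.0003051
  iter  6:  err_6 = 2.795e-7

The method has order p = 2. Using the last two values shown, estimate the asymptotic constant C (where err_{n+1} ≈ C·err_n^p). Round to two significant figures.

C ≈ err_6 / err_5^2
  = 2.795e-7 / (0.0003051)^2
  = 2.795e-7 / 9.3086e-08 ≈ 3.0026

3.0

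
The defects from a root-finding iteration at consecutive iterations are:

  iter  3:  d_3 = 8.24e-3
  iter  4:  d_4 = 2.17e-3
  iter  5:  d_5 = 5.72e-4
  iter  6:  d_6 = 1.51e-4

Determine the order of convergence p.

Consecutive ratios: d_6/d_5 = 1.51e-4/5.72e-4 = 0.263986, d_5/d_4 = 5.72e-4/2.17e-3 = 0.263594.
p ≈ ln(0.263986)/ln(0.263594) = -1.3319/-1.3333 ≈ 1.00.
So the convergence is linear (order 1).

1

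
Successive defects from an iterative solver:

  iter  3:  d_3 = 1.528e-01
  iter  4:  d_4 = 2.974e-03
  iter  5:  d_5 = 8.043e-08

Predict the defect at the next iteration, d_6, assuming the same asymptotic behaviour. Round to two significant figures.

First estimate the order: p ≈ ln(d_5/d_4) / ln(d_4/d_3) = ln(8.043e-08/2.974e-03)/ln(2.974e-03/1.528e-01) = ln(2.70444e-05)/ln(0.0194634) ≈ 2.6701.
Then d_6 ≈ d_5·(d_5/d_4)^p = 8.043e-08·(2.70444e-05)^2.6701 = 8.043e-08·6.35609e-13 ≈ 5.112e-20.

5.1e-20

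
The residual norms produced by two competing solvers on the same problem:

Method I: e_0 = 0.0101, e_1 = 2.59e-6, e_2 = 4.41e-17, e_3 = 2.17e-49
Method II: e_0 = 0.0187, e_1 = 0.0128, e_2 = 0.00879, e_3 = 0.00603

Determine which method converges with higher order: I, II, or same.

I

Method I: p ≈ ln(2.17e-49/4.41e-17)/ln(4.41e-17/2.59e-6) ≈ 3.00.
Method II: p ≈ ln(0.00603/0.00879)/ln(0.00879/0.0128) ≈ 1.00.
Method I has the higher order (≈3.0 vs ≈1.0).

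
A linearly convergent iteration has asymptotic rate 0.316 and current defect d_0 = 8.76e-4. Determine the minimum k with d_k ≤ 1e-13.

20

After k steps, d_k ≈ 8.76e-4·0.316^k.
Need 0.316^k ≤ 1e-13/8.76e-4 = 1.14155e-10.
k ≥ ln(1.14155e-10)/ln(0.316) = -22.8935/-1.15201 = 19.873.
Smallest integer k = 20.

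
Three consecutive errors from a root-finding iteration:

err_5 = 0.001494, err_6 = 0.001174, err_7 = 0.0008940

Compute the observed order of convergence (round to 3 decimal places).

1.130

p ≈ ln(err_7/err_6) / ln(err_6/err_5)
  = ln(0.0008940/0.001174) / ln(0.001174/0.001494)
  = ln(0.761499) / ln(0.78581)
  = -0.272466 / -0.241040 ≈ 1.130377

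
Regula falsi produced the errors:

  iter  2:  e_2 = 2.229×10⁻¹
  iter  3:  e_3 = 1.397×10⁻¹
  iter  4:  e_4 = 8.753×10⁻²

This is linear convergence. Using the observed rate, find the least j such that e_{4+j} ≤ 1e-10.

45

Rate ρ ≈ e_4/e_3 = 8.753×10⁻²/1.397×10⁻¹ = 0.6266.
After j more steps, e_{4+j} ≈ 8.753×10⁻²·ρ^j; need ρ^j ≤ 1e-10/8.753×10⁻² = 1.14247e-09.
j ≥ ln(1.14247e-09)/ln(0.6266) = -20.5901/-0.46745 = 44.048.
So 45 more iterations are needed.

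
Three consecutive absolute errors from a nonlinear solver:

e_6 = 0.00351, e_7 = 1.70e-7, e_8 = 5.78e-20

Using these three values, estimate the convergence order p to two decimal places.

p ≈ ln(e_8/e_7) / ln(e_7/e_6)
  = ln(5.78e-20/1.70e-7) / ln(1.70e-7/0.00351)
  = ln(3.4e-13) / ln(4.8433e-05)
  = -28.70983 / -9.93533 ≈ 2.88967

2.89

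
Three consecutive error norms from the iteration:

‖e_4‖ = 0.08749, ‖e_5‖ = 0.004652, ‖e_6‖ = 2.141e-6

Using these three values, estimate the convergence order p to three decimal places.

2.619

p ≈ ln(‖e_6‖/‖e_5‖) / ln(‖e_5‖/‖e_4‖)
  = ln(2.141e-6/0.004652) / ln(0.004652/0.08749)
  = ln(0.000460232) / ln(0.0531718)
  = -7.683780 / -2.934227 ≈ 2.618673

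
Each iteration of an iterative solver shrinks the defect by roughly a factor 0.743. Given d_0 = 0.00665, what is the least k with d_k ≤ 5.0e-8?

40

After k steps, d_k ≈ 0.00665·0.743^k.
Need 0.743^k ≤ 5.0e-8/0.00665 = 7.5188e-06.
k ≥ ln(7.5188e-06)/ln(0.743) = -11.7981/-0.29706 = 39.716.
Smallest integer k = 40.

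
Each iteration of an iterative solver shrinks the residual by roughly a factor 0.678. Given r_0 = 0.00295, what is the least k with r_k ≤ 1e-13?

63

After k steps, r_k ≈ 0.00295·0.678^k.
Need 0.678^k ≤ 1e-13/0.00295 = 3.38983e-11.
k ≥ ln(3.38983e-11)/ln(0.678) = -24.1077/-0.38861 = 62.036.
Smallest integer k = 63.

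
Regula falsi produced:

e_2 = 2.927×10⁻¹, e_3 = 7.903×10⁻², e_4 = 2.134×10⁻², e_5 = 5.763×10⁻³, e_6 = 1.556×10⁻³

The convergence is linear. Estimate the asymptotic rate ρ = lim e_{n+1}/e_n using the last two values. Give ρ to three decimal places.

ρ ≈ e_6/e_5 = 1.556×10⁻³/5.763×10⁻³ = 0.27000

0.270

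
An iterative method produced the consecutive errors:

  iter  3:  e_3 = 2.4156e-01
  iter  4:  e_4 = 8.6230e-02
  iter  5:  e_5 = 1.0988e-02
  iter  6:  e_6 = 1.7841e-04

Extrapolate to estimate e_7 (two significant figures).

4.7e-8

First estimate the order: p ≈ ln(e_6/e_5) / ln(e_5/e_4) = ln(1.7841e-04/1.0988e-02)/ln(1.0988e-02/8.6230e-02) = ln(0.0162368)/ln(0.127427) ≈ 2.0000.
Then e_7 ≈ e_6·(e_6/e_5)^p = 1.7841e-04·(0.0162368)^2.0000 = 1.7841e-04·0.000263634 ≈ 4.703e-08.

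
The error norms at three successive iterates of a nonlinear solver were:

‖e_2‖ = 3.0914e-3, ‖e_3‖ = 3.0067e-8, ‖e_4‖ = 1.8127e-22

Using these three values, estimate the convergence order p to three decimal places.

2.837

p ≈ ln(‖e_4‖/‖e_3‖) / ln(‖e_3‖/‖e_2‖)
  = ln(1.8127e-22/3.0067e-8) / ln(3.0067e-8/3.0914e-3)
  = ln(6.02887e-15) / ln(9.72601e-06)
  = -32.742217 / -11.540707 ≈ 2.837107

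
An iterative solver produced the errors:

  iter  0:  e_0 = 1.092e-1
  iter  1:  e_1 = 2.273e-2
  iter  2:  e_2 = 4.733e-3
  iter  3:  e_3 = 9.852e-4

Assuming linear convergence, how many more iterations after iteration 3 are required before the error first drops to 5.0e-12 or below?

Rate ρ ≈ e_3/e_2 = 9.852e-4/4.733e-3 = 0.2082.
After j more steps, e_{3+j} ≈ 9.852e-4·ρ^j; need ρ^j ≤ 5.0e-12/9.852e-4 = 5.07511e-09.
j ≥ ln(5.07511e-09)/ln(0.2082) = -19.0989/-1.56926 = 12.171.
So 13 more iterations are needed.

13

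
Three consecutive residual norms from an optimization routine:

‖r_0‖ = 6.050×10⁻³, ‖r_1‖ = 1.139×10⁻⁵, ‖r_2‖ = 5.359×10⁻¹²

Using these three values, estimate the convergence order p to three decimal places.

p ≈ ln(‖r_2‖/‖r_1‖) / ln(‖r_1‖/‖r_0‖)
  = ln(5.359×10⁻¹²/1.139×10⁻⁵) / ln(1.139×10⁻⁵/6.050×10⁻³)
  = ln(4.705e-07) / ln(0.00188264)
  = -14.569470 / -6.275080 ≈ 2.321798

2.322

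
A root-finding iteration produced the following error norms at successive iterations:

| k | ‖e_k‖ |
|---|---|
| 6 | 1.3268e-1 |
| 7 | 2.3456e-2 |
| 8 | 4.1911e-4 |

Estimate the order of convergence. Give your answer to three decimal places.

p ≈ ln(‖e_8‖/‖e_7‖) / ln(‖e_7‖/‖e_6‖)
  = ln(4.1911e-4/2.3456e-2) / ln(2.3456e-2/1.3268e-1)
  = ln(0.0178679) / ln(0.176786)
  = -4.024749 / -1.732815 ≈ 2.322665

2.323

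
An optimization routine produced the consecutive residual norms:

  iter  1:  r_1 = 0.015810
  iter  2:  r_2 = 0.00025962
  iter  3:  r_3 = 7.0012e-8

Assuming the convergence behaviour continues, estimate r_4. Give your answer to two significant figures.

First estimate the order: p ≈ ln(r_3/r_2) / ln(r_2/r_1) = ln(7.0012e-8/0.00025962)/ln(0.00025962/0.015810) = ln(0.000269671)/ln(0.0164213) ≈ 2.0000.
Then r_4 ≈ r_3·(r_3/r_2)^p = 7.0012e-8·(0.000269671)^2.0000 = 7.0012e-8·7.27224e-08 ≈ 5.091e-15.

5.1e-15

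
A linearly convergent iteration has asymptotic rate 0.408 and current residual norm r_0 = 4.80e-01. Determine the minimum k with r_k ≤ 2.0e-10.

After k steps, r_k ≈ 4.80e-01·0.408^k.
Need 0.408^k ≤ 2.0e-10/4.80e-01 = 4.16667e-10.
k ≥ ln(4.16667e-10)/ln(0.408) = -21.5987/-0.89649 = 24.093.
Smallest integer k = 25.

25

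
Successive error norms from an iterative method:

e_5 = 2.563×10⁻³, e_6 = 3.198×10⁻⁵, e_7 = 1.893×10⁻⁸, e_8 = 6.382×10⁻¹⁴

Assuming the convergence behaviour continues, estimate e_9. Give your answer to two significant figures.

First estimate the order: p ≈ ln(e_8/e_7) / ln(e_7/e_6) = ln(6.382×10⁻¹⁴/1.893×10⁻⁸)/ln(1.893×10⁻⁸/3.198×10⁻⁵) = ln(3.37137e-06)/ln(0.000591932) ≈ 1.6954.
Then e_9 ≈ e_8·(e_8/e_7)^p = 6.382×10⁻¹⁴·(3.37137e-06)^1.6954 = 6.382×10⁻¹⁴·5.27768e-10 ≈ 3.368e-23.

3.4e-23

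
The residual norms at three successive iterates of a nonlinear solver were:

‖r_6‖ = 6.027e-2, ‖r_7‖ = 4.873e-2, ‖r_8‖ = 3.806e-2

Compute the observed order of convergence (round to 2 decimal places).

1.16

p ≈ ln(‖r_8‖/‖r_7‖) / ln(‖r_7‖/‖r_6‖)
  = ln(3.806e-2/4.873e-2) / ln(4.873e-2/6.027e-2)
  = ln(0.781038) / ln(0.808528)
  = -0.24713 / -0.21254 ≈ 1.16275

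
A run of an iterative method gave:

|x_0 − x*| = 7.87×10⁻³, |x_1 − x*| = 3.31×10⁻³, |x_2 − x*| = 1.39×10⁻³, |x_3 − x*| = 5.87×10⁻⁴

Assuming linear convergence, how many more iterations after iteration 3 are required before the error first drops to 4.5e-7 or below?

Rate ρ ≈ |x_3 − x*|/|x_2 − x*| = 5.87×10⁻⁴/1.39×10⁻³ = 0.4223.
After j more steps, |x_{3+j} − x*| ≈ 5.87×10⁻⁴·ρ^j; need ρ^j ≤ 4.5e-7/5.87×10⁻⁴ = 0.00076661.
j ≥ ln(0.00076661)/ln(0.4223) = -7.1735/-0.86204 = 8.322.
So 9 more iterations are needed.

9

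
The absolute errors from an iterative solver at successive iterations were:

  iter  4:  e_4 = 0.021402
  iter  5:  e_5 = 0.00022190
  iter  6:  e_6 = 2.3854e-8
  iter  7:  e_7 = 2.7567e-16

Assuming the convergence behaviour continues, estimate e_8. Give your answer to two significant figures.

First estimate the order: p ≈ ln(e_7/e_6) / ln(e_6/e_5) = ln(2.7567e-16/2.3854e-8)/ln(2.3854e-8/0.00022190) = ln(1.15566e-08)/ln(0.000107499) ≈ 2.0000.
Then e_8 ≈ e_7·(e_7/e_6)^p = 2.7567e-16·(1.15566e-08)^2.0000 = 2.7567e-16·1.33555e-16 ≈ 3.682e-32.

3.7e-32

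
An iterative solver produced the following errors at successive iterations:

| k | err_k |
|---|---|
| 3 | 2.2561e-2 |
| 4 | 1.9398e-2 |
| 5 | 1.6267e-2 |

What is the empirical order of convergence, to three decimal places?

p ≈ ln(err_5/err_4) / ln(err_4/err_3)
  = ln(1.6267e-2/1.9398e-2) / ln(1.9398e-2/2.2561e-2)
  = ln(0.838592) / ln(0.859802)
  = -0.176031 / -0.151053 ≈ 1.165359

1.165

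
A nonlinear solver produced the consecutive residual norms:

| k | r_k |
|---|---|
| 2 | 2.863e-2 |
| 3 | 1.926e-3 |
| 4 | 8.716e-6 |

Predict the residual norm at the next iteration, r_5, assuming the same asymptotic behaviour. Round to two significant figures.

1.8e-10

First estimate the order: p ≈ ln(r_4/r_3) / ln(r_3/r_2) = ln(8.716e-6/1.926e-3)/ln(1.926e-3/2.863e-2) = ln(0.00452544)/ln(0.0672721) ≈ 2.0000.
Then r_5 ≈ r_4·(r_4/r_3)^p = 8.716e-6·(0.00452544)^2.0000 = 8.716e-6·2.04796e-05 ≈ 1.785e-10.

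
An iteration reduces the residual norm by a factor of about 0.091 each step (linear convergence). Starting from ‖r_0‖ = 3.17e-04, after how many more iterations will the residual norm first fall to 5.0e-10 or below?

6

After k steps, ‖r_k‖ ≈ 3.17e-04·0.091^k.
Need 0.091^k ≤ 5.0e-10/3.17e-04 = 1.57729e-06.
k ≥ ln(1.57729e-06)/ln(0.091) = -13.3598/-2.39690 = 5.574.
Smallest integer k = 6.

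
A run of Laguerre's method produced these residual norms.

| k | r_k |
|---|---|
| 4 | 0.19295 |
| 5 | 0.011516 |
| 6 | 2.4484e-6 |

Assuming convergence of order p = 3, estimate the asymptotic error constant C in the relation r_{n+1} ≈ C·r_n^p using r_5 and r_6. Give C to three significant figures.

1.60

C ≈ r_6 / r_5^3
  = 2.4484e-6 / (0.011516)^3
  = 2.4484e-6 / 1.52723e-06 ≈ 1.6032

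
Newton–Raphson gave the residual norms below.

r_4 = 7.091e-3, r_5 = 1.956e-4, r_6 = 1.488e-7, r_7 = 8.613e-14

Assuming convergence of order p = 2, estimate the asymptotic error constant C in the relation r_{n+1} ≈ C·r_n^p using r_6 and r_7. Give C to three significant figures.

3.89

C ≈ r_7 / r_6^2
  = 8.613e-14 / (1.488e-7)^2
  = 8.613e-14 / 2.21414e-14 ≈ 3.89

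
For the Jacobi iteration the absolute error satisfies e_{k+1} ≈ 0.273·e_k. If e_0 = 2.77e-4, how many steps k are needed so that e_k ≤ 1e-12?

After k steps, e_k ≈ 2.77e-4·0.273^k.
Need 0.273^k ≤ 1e-12/2.77e-4 = 3.61011e-09.
k ≥ ln(3.61011e-09)/ln(0.273) = -19.4395/-1.29828 = 14.973.
Smallest integer k = 15.

15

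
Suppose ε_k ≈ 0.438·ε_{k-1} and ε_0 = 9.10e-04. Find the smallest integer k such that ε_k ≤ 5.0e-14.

After k steps, ε_k ≈ 9.10e-04·0.438^k.
Need 0.438^k ≤ 5.0e-14/9.10e-04 = 5.49451e-11.
k ≥ ln(5.49451e-11)/ln(0.438) = -23.6247/-0.82554 = 28.617.
Smallest integer k = 29.

29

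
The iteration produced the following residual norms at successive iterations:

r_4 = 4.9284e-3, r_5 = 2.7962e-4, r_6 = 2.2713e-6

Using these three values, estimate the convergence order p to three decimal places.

1.677

p ≈ ln(r_6/r_5) / ln(r_5/r_4)
  = ln(2.2713e-6/2.7962e-4) / ln(2.7962e-4/4.9284e-3)
  = ln(0.00812281) / ln(0.0567365)
  = -4.813079 / -2.869338 ≈ 1.677418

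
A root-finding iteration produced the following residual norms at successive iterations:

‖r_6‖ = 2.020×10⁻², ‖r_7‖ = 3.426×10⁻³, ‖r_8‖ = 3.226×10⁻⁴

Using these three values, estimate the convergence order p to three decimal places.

p ≈ ln(‖r_8‖/‖r_7‖) / ln(‖r_7‖/‖r_6‖)
  = ln(3.226×10⁻⁴/3.426×10⁻³) / ln(3.426×10⁻³/2.020×10⁻²)
  = ln(0.0941623) / ln(0.169604)
  = -2.362735 / -1.774289 ≈ 1.331652

1.332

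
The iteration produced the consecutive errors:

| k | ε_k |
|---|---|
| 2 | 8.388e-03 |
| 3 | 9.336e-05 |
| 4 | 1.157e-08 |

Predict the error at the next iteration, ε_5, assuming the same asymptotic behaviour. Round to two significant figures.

First estimate the order: p ≈ ln(ε_4/ε_3) / ln(ε_3/ε_2) = ln(1.157e-08/9.336e-05)/ln(9.336e-05/8.388e-03) = ln(0.000123929)/ln(0.0111302) ≈ 1.9999.
Then ε_5 ≈ ε_4·(ε_4/ε_3)^p = 1.157e-08·(0.000123929)^1.9999 = 1.157e-08·1.53722e-08 ≈ 1.779e-16.

1.8e-16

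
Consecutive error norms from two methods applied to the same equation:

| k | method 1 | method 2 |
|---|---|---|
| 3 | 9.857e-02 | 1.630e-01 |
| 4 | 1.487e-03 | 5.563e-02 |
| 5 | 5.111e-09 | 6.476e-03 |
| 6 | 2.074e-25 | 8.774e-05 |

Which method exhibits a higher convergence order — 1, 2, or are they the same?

1

Method 1: p ≈ ln(2.074e-25/5.111e-09)/ln(5.111e-09/1.487e-03) ≈ 3.00.
Method 2: p ≈ ln(8.774e-05/6.476e-03)/ln(6.476e-03/5.563e-02) ≈ 2.00.
Method 1 has the higher order (≈3.0 vs ≈2.0).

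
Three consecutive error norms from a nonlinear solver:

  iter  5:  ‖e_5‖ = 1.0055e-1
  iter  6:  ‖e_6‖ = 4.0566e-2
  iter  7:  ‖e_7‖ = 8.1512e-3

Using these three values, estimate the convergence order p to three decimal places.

p ≈ ln(‖e_7‖/‖e_6‖) / ln(‖e_6‖/‖e_5‖)
  = ln(8.1512e-3/4.0566e-2) / ln(4.0566e-2/1.0055e-1)
  = ln(0.200937) / ln(0.403441)
  = -1.604764 / -0.907725 ≈ 1.767897

1.768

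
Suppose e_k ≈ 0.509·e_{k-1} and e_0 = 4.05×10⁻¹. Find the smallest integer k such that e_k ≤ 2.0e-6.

19

After k steps, e_k ≈ 4.05×10⁻¹·0.509^k.
Need 0.509^k ≤ 2.0e-6/4.05×10⁻¹ = 4.93827e-06.
k ≥ ln(4.93827e-06)/ln(0.509) = -12.2185/-0.67531 = 18.093.
Smallest integer k = 19.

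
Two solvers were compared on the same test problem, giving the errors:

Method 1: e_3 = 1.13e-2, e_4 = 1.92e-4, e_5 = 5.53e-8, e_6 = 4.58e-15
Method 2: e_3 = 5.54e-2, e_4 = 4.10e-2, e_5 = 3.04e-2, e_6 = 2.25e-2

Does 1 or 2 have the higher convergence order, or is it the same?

1

Method 1: p ≈ ln(4.58e-15/5.53e-8)/ln(5.53e-8/1.92e-4) ≈ 2.00.
Method 2: p ≈ ln(2.25e-2/3.04e-2)/ln(3.04e-2/4.10e-2) ≈ 1.01.
Method 1 has the higher order (≈2.0 vs ≈1.0).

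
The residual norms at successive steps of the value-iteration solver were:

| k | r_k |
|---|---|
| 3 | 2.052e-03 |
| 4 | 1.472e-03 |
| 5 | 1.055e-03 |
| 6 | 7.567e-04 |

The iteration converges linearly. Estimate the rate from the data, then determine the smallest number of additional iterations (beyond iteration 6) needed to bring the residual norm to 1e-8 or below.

34

Rate ρ ≈ r_6/r_5 = 7.567e-04/1.055e-03 = 0.7173.
After j more steps, r_{6+j} ≈ 7.567e-04·ρ^j; need ρ^j ≤ 1e-8/7.567e-04 = 1.32153e-05.
j ≥ ln(1.32153e-05)/ln(0.7173) = -11.2341/-0.33226 = 33.811.
So 34 more iterations are needed.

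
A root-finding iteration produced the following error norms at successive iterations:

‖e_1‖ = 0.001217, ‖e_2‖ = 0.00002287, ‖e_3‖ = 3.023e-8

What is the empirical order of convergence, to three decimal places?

1.668

p ≈ ln(‖e_3‖/‖e_2‖) / ln(‖e_2‖/‖e_1‖)
  = ln(3.023e-8/0.00002287) / ln(0.00002287/0.001217)
  = ln(0.00132182) / ln(0.0187921)
  = -6.628746 / -3.974319 ≈ 1.667895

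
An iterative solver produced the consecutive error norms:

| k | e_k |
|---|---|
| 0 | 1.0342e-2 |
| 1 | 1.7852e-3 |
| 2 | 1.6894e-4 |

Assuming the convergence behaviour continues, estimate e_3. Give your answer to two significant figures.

7.1e-6

First estimate the order: p ≈ ln(e_2/e_1) / ln(e_1/e_0) = ln(1.6894e-4/1.7852e-3)/ln(1.7852e-3/1.0342e-2) = ln(0.0946337)/ln(0.172617) ≈ 1.3422.
Then e_3 ≈ e_2·(e_2/e_1)^p = 1.6894e-4·(0.0946337)^1.3422 = 1.6894e-4·0.0422327 ≈ 7.135e-06.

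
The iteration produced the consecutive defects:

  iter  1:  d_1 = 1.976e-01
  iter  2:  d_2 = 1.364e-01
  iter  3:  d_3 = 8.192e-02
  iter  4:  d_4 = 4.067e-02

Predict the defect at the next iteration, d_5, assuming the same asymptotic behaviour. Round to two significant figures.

1.6e-2

First estimate the order: p ≈ ln(d_4/d_3) / ln(d_3/d_2) = ln(4.067e-02/8.192e-02)/ln(8.192e-02/1.364e-01) = ln(0.49646)/ln(0.600587) ≈ 1.3735.
Then d_5 ≈ d_4·(d_4/d_3)^p = 4.067e-02·(0.49646)^1.3735 = 4.067e-02·0.382206 ≈ 0.01554.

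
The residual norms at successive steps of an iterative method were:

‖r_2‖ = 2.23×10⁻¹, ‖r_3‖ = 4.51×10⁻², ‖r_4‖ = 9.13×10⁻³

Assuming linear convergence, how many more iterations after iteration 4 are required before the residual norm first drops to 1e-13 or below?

16

Rate ρ ≈ ‖r_4‖/‖r_3‖ = 9.13×10⁻³/4.51×10⁻² = 0.2024.
After j more steps, ‖r_{4+j}‖ ≈ 9.13×10⁻³·ρ^j; need ρ^j ≤ 1e-13/9.13×10⁻³ = 1.09529e-11.
j ≥ ln(1.09529e-11)/ln(0.2024) = -25.2374/-1.59751 = 15.798.
So 16 more iterations are needed.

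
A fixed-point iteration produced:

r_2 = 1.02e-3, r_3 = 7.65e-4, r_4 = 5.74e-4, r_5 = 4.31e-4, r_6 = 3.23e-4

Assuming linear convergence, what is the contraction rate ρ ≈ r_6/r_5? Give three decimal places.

ρ ≈ r_6/r_5 = 3.23e-4/4.31e-4 = 0.74942

0.749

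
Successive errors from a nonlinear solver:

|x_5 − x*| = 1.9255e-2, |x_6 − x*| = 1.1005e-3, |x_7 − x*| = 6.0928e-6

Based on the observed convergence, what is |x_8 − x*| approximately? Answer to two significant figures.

First estimate the order: p ≈ ln(|x_7 − x*|/|x_6 − x*|) / ln(|x_6 − x*|/|x_5 − x*|) = ln(6.0928e-6/1.1005e-3)/ln(1.1005e-3/1.9255e-2) = ln(0.00553639)/ln(0.057154) ≈ 1.8157.
Then |x_8 − x*| ≈ |x_7 − x*|·(|x_7 − x*|/|x_6 − x*|)^p = 6.0928e-6·(0.00553639)^1.8157 = 6.0928e-6·7.98687e-05 ≈ 4.866e-10.

4.9e-10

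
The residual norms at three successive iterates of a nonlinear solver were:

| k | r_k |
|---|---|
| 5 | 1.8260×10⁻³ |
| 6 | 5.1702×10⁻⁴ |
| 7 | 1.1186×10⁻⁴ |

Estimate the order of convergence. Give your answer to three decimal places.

1.213

p ≈ ln(r_7/r_6) / ln(r_6/r_5)
  = ln(1.1186×10⁻⁴/5.1702×10⁻⁴) / ln(5.1702×10⁻⁴/1.8260×10⁻³)
  = ln(0.216355) / ln(0.283143)
  = -1.530835 / -1.261803 ≈ 1.213212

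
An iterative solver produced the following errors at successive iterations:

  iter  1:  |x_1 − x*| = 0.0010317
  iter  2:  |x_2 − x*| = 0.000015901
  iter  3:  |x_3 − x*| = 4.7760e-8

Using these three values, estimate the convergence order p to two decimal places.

p ≈ ln(|x_3 − x*|/|x_2 − x*|) / ln(|x_2 − x*|/|x_1 − x*|)
  = ln(4.7760e-8/0.000015901) / ln(0.000015901/0.0010317)
  = ln(0.00300358) / ln(0.0154124)
  = -5.80795 / -4.17258 ≈ 1.39193

1.39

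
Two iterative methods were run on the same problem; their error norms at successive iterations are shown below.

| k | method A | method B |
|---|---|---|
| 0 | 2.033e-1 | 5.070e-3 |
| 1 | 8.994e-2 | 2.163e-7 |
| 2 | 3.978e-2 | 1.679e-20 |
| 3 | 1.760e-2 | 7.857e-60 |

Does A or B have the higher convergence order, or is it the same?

Method A: p ≈ ln(1.760e-2/3.978e-2)/ln(3.978e-2/8.994e-2) ≈ 1.00.
Method B: p ≈ ln(7.857e-60/1.679e-20)/ln(1.679e-20/2.163e-7) ≈ 3.00.
Method B has the higher order (≈3.0 vs ≈1.0).

B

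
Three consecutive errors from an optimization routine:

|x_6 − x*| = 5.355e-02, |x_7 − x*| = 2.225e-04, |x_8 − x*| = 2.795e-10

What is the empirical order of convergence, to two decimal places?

2.48

p ≈ ln(|x_8 − x*|/|x_7 − x*|) / ln(|x_7 − x*|/|x_6 − x*|)
  = ln(2.795e-10/2.225e-04) / ln(2.225e-04/5.355e-02)
  = ln(1.25618e-06) / ln(0.004155)
  = -13.58744 / -5.48344 ≈ 2.47790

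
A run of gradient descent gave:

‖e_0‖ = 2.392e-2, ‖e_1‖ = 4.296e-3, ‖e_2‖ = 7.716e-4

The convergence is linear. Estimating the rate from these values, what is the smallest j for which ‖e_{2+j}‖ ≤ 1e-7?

Rate ρ ≈ ‖e_2‖/‖e_1‖ = 7.716e-4/4.296e-3 = 0.1796.
After j more steps, ‖e_{2+j}‖ ≈ 7.716e-4·ρ^j; need ρ^j ≤ 1e-7/7.716e-4 = 0.000129601.
j ≥ ln(0.000129601)/ln(0.1796) = -8.9511/-1.71702 = 5.213.
So 6 more iterations are needed.

6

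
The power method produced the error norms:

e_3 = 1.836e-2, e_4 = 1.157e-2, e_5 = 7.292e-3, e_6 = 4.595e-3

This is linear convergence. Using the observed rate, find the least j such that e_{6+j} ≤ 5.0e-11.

Rate ρ ≈ e_6/e_5 = 4.595e-3/7.292e-3 = 0.6301.
After j more steps, e_{6+j} ≈ 4.595e-3·ρ^j; need ρ^j ≤ 5.0e-11/4.595e-3 = 1.08814e-08.
j ≥ ln(1.08814e-08)/ln(0.6301) = -18.3362/-0.46188 = 39.699.
So 40 more iterations are needed.

40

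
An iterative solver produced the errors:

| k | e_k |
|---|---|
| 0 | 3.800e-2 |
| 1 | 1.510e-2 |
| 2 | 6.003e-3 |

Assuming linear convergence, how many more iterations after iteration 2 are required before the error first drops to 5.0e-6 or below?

Rate ρ ≈ e_2/e_1 = 6.003e-3/1.510e-2 = 0.3975.
After j more steps, e_{2+j} ≈ 6.003e-3·ρ^j; need ρ^j ≤ 5.0e-6/6.003e-3 = 0.000832917.
j ≥ ln(0.000832917)/ln(0.3975) = -7.0906/-0.92256 = 7.686.
So 8 more iterations are needed.

8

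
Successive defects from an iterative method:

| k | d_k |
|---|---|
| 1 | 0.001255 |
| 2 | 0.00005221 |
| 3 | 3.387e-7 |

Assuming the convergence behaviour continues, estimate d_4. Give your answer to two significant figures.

First estimate the order: p ≈ ln(d_3/d_2) / ln(d_2/d_1) = ln(3.387e-7/0.00005221)/ln(0.00005221/0.001255) = ln(0.00648726)/ln(0.0416016) ≈ 1.5844.
Then d_4 ≈ d_3·(d_3/d_2)^p = 3.387e-7·(0.00648726)^1.5844 = 3.387e-7·0.000341531 ≈ 1.157e-10.

1.2e-10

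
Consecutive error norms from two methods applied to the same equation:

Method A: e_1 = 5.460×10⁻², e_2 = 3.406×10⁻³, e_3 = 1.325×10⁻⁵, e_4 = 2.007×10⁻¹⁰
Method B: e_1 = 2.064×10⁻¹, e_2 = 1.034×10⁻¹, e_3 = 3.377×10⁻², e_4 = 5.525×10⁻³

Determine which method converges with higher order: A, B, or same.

Method A: p ≈ ln(2.007×10⁻¹⁰/1.325×10⁻⁵)/ln(1.325×10⁻⁵/3.406×10⁻³) ≈ 2.00.
Method B: p ≈ ln(5.525×10⁻³/3.377×10⁻²)/ln(3.377×10⁻²/1.034×10⁻¹) ≈ 1.62.
Method A has the higher order (≈2.0 vs ≈1.6).

A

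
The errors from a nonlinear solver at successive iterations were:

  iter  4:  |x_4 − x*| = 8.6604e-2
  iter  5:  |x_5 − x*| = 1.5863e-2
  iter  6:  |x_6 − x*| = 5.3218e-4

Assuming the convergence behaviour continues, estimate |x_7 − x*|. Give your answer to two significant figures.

6.0e-7

First estimate the order: p ≈ ln(|x_6 − x*|/|x_5 − x*|) / ln(|x_5 − x*|/|x_4 − x*|) = ln(5.3218e-4/1.5863e-2)/ln(1.5863e-2/8.6604e-2) = ln(0.0335485)/ln(0.183167) ≈ 2.0000.
Then |x_7 − x*| ≈ |x_6 − x*|·(|x_6 − x*|/|x_5 − x*|)^p = 5.3218e-4·(0.0335485)^2.0000 = 5.3218e-4·0.0011255 ≈ 5.99e-07.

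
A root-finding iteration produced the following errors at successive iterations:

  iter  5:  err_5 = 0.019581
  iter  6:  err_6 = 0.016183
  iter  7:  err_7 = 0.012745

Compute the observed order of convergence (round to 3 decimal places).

p ≈ ln(err_7/err_6) / ln(err_6/err_5)
  = ln(0.012745/0.016183) / ln(0.016183/0.019581)
  = ln(0.787555) / ln(0.826464)
  = -0.238822 / -0.190599 ≈ 1.253008

1.253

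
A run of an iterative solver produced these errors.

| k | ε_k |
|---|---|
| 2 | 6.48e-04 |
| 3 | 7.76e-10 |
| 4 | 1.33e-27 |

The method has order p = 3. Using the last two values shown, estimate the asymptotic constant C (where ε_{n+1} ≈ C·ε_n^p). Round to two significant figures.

C ≈ ε_4 / ε_3^3
  = 1.33e-27 / (7.76e-10)^3
  = 1.33e-27 / 4.67289e-28 ≈ 2.8462

2.8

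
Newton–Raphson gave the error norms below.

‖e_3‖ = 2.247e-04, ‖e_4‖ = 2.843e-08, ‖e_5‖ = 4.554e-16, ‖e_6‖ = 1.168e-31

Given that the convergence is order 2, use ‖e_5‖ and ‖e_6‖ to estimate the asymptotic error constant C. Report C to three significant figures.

0.563

C ≈ ‖e_6‖ / ‖e_5‖^2
  = 1.168e-31 / (4.554e-16)^2
  = 1.168e-31 / 2.07389e-31 ≈ 0.56319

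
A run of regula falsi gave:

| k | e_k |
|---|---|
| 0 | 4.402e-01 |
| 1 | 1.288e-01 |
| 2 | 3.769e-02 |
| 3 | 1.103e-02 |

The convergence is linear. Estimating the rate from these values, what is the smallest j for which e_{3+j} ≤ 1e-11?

Rate ρ ≈ e_3/e_2 = 1.103e-02/3.769e-02 = 0.2927.
After j more steps, e_{3+j} ≈ 1.103e-02·ρ^j; need ρ^j ≤ 1e-11/1.103e-02 = 9.06618e-10.
j ≥ ln(9.06618e-10)/ln(0.2927) = -20.8213/-1.22861 = 16.947.
So 17 more iterations are needed.

17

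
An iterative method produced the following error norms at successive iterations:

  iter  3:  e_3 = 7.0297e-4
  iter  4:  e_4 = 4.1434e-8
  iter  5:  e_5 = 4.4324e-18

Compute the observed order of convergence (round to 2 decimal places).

2.36

p ≈ ln(e_5/e_4) / ln(e_4/e_3)
  = ln(4.4324e-18/4.1434e-8) / ln(4.1434e-8/7.0297e-4)
  = ln(1.06975e-10) / ln(5.89413e-05)
  = -22.95843 / -9.73897 ≈ 2.35738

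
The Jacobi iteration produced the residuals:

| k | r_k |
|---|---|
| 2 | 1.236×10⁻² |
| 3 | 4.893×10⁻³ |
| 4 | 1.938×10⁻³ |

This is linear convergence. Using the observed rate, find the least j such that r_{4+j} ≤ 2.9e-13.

25

Rate ρ ≈ r_4/r_3 = 1.938×10⁻³/4.893×10⁻³ = 0.3961.
After j more steps, r_{4+j} ≈ 1.938×10⁻³·ρ^j; need ρ^j ≤ 2.9e-13/1.938×10⁻³ = 1.49639e-10.
j ≥ ln(1.49639e-10)/ln(0.3961) = -22.6228/-0.92609 = 24.428.
So 25 more iterations are needed.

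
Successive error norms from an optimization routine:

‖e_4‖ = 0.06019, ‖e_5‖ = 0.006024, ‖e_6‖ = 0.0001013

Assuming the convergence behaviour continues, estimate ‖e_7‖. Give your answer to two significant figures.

7.2e-8

First estimate the order: p ≈ ln(‖e_6‖/‖e_5‖) / ln(‖e_5‖/‖e_4‖) = ln(0.0001013/0.006024)/ln(0.006024/0.06019) = ln(0.0168161)/ln(0.100083) ≈ 1.7749.
Then ‖e_7‖ ≈ ‖e_6‖·(‖e_6‖/‖e_5‖)^p = 0.0001013·(0.0168161)^1.7749 = 0.0001013·0.000709316 ≈ 7.185e-08.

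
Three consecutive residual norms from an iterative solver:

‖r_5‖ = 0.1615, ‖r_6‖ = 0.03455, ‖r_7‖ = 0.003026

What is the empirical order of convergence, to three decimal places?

1.579

p ≈ ln(‖r_7‖/‖r_6‖) / ln(‖r_6‖/‖r_5‖)
  = ln(0.003026/0.03455) / ln(0.03455/0.1615)
  = ln(0.0875832) / ln(0.213932)
  = -2.435166 / -1.542097 ≈ 1.579126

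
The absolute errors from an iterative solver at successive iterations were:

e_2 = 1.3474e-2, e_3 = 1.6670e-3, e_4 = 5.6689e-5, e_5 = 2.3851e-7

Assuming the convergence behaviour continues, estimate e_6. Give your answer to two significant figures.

3.4e-11

First estimate the order: p ≈ ln(e_5/e_4) / ln(e_4/e_3) = ln(2.3851e-7/5.6689e-5)/ln(5.6689e-5/1.6670e-3) = ln(0.00420734)/ln(0.0340066) ≈ 1.6180.
Then e_6 ≈ e_5·(e_5/e_4)^p = 2.3851e-7·(0.00420734)^1.6180 = 2.3851e-7·0.000143102 ≈ 3.413e-11.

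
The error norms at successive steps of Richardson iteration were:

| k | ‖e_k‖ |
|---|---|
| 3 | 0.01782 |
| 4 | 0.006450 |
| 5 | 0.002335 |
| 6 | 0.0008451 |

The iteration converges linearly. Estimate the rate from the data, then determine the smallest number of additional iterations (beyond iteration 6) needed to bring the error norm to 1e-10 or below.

16

Rate ρ ≈ ‖e_6‖/‖e_5‖ = 0.0008451/0.002335 = 0.3619.
After j more steps, ‖e_{6+j}‖ ≈ 0.0008451·ρ^j; need ρ^j ≤ 1e-10/0.0008451 = 1.18329e-07.
j ≥ ln(1.18329e-07)/ln(0.3619) = -15.9498/-1.01639 = 15.693.
So 16 more iterations are needed.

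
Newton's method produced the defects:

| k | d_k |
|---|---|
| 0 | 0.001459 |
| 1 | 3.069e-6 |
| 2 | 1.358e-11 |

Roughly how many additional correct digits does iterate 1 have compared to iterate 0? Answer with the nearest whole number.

Digits gained ≈ log₁₀(d_0/d_1) = log₁₀(0.001459/3.069e-6) = log₁₀(475.399) ≈ 2.677.

3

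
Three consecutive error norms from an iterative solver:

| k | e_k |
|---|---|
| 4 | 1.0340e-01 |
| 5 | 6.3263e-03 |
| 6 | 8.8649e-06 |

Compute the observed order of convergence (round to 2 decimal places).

2.35

p ≈ ln(e_6/e_5) / ln(e_5/e_4)
  = ln(8.8649e-06/6.3263e-03) / ln(6.3263e-03/1.0340e-01)
  = ln(0.00140128) / ln(0.0611828)
  = -6.57037 / -2.79389 ≈ 2.35169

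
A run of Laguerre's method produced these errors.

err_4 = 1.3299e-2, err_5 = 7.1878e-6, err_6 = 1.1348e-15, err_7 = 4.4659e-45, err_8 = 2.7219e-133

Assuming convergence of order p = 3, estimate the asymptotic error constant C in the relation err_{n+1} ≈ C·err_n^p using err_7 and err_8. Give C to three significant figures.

C ≈ err_8 / err_7^3
  = 2.7219e-133 / (4.4659e-45)^3
  = 2.7219e-133 / 8.90691e-134 ≈ 3.0559

3.06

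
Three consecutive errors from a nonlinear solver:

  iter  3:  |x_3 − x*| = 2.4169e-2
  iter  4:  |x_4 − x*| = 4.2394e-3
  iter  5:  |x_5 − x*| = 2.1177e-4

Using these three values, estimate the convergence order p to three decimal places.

p ≈ ln(|x_5 − x*|/|x_4 − x*|) / ln(|x_4 − x*|/|x_3 − x*|)
  = ln(2.1177e-4/4.2394e-3) / ln(4.2394e-3/2.4169e-2)
  = ln(0.0499528) / ln(0.175407)
  = -2.996677 / -1.740646 ≈ 1.721589

1.722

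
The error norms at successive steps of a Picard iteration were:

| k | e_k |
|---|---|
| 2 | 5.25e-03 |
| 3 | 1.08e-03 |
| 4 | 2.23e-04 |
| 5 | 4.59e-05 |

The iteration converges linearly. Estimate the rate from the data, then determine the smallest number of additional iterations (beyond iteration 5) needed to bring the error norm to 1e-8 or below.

6

Rate ρ ≈ e_5/e_4 = 4.59e-05/2.23e-04 = 0.2058.
After j more steps, e_{5+j} ≈ 4.59e-05·ρ^j; need ρ^j ≤ 1e-8/4.59e-05 = 0.000217865.
j ≥ ln(0.000217865)/ln(0.2058) = -8.4316/-1.58085 = 5.334.
So 6 more iterations are needed.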